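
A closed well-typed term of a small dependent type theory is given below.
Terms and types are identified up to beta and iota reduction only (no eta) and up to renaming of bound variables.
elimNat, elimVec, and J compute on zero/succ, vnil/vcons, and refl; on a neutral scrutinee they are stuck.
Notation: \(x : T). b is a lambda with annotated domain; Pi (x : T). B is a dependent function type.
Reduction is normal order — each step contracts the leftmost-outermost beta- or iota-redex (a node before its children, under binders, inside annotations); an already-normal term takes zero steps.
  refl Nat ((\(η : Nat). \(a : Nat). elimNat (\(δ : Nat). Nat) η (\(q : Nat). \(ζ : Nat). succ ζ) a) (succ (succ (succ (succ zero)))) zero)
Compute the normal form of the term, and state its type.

normal form:
  refl Nat (succ (succ (succ (succ zero))))
type:
  Eq Nat (succ (succ (succ (succ zero)))) (succ (succ (succ (succ zero))))


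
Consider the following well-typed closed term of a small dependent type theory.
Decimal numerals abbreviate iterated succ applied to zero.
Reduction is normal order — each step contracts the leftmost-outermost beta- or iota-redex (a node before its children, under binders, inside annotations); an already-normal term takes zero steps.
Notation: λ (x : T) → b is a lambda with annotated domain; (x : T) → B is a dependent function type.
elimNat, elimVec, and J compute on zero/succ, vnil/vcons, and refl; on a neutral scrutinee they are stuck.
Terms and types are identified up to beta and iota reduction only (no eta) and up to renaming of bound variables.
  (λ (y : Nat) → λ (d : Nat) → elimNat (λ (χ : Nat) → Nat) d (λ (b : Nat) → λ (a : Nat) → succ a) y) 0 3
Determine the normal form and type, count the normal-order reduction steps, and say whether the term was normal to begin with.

resulting normal form:
  3
inferred type:
  Nat
steps to reach normal form (normal order): 3
started in normal form: no
first redex: a beta-redex


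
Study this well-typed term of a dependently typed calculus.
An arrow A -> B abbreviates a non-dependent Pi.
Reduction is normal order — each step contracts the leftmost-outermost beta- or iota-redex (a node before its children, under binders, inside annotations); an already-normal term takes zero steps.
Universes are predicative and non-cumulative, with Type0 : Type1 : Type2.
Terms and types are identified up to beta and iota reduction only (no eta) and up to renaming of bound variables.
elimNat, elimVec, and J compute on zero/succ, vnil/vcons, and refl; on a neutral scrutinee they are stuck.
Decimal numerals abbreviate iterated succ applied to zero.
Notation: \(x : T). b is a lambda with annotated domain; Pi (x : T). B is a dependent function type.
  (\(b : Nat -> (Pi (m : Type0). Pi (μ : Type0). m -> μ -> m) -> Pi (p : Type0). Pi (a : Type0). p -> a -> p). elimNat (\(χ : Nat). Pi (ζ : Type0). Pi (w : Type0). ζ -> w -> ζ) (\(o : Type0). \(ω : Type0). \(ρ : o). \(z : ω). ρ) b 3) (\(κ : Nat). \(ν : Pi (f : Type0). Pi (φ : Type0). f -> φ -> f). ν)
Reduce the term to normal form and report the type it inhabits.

reduced normal form:
  \(b : Type0). \(m : Type0). \(μ : b). \(p : m). μ
type:
  Pi (b : Type0). Pi (m : Type0). b -> m -> b
observation: the leftmost-outermost redex is a beta-redex, and normalization takes 11 steps.


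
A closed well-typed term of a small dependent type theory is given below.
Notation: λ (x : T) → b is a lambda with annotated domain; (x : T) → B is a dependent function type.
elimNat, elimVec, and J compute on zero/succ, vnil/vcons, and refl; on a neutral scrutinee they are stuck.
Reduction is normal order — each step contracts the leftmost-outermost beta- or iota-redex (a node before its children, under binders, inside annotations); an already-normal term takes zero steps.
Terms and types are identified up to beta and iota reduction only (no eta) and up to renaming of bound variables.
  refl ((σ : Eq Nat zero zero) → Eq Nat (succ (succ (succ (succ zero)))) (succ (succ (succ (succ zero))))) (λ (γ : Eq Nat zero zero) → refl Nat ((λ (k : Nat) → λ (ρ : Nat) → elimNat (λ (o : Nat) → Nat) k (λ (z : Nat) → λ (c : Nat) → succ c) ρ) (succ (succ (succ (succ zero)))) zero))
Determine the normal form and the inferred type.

resulting normal form:
  refl ((σ : Eq Nat zero zero) → Eq Nat (succ (succ (succ (succ zero)))) (succ (succ (succ (succ zero))))) (λ (γ : Eq Nat zero zero) → refl Nat (succ (succ (succ (succ zero)))))
type:
  Eq ((σ : Eq Nat zero zero) → Eq Nat (succ (succ (succ (succ zero)))) (succ (succ (succ (succ zero))))) (λ (γ : Eq Nat zero zero) → refl Nat (succ (succ (succ (succ zero))))) (λ (k : Eq Nat zero zero) → refl Nat (succ (succ (succ (succ zero)))))
observation: the first redex contracted is a beta-redex; the normal form is reached in 3 normal-order steps.


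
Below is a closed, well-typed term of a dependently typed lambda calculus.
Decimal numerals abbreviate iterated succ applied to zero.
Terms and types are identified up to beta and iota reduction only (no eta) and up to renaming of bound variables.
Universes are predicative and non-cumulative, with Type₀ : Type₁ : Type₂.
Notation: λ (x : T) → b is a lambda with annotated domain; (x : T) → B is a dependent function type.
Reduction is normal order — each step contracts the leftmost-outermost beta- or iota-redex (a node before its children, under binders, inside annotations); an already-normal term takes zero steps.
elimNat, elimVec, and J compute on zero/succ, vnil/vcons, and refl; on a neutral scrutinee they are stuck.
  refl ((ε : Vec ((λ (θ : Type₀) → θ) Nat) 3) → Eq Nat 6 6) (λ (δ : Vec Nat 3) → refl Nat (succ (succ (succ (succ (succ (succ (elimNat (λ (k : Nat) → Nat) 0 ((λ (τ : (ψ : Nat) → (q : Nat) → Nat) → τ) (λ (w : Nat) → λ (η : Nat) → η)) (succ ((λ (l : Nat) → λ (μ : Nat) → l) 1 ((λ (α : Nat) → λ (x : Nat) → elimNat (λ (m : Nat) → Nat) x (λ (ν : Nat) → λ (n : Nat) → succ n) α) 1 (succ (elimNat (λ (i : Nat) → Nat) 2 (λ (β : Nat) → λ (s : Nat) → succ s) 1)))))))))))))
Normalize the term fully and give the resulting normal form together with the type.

resulting normal form:
  refl ((ε : Vec Nat 3) → Eq Nat 6 6) (λ (θ : Vec Nat 3) → refl Nat 6)
inferred type:
  Eq ((ε : Vec Nat 3) → Eq Nat 6 6) (λ (θ : Vec Nat 3) → refl Nat 6) (λ (δ : Vec Nat 3) → refl Nat 6)
observation: the term reaches its normal form after 12 normal-order steps.


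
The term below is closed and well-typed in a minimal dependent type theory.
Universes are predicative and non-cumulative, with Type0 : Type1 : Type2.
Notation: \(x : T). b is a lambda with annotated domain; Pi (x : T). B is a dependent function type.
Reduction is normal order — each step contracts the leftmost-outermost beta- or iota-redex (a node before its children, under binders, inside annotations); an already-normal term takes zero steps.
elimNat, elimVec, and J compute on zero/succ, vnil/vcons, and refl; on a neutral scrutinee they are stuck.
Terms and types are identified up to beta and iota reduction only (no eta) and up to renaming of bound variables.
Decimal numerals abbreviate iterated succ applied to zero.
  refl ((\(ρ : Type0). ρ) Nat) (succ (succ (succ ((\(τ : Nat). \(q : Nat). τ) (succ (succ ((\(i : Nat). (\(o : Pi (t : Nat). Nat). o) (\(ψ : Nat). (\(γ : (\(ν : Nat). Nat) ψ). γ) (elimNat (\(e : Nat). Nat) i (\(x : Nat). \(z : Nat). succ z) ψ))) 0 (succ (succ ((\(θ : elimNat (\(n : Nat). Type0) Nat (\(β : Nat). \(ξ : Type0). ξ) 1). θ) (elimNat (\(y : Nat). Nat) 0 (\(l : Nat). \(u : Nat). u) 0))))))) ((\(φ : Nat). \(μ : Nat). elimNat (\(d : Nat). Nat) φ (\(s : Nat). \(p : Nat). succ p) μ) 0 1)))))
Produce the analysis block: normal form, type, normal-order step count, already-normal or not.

normal form:
  refl Nat 7
inferred type:
  Eq Nat 7 7
normal-order step count: 16
started in normal form: no
first redex: a beta-redex


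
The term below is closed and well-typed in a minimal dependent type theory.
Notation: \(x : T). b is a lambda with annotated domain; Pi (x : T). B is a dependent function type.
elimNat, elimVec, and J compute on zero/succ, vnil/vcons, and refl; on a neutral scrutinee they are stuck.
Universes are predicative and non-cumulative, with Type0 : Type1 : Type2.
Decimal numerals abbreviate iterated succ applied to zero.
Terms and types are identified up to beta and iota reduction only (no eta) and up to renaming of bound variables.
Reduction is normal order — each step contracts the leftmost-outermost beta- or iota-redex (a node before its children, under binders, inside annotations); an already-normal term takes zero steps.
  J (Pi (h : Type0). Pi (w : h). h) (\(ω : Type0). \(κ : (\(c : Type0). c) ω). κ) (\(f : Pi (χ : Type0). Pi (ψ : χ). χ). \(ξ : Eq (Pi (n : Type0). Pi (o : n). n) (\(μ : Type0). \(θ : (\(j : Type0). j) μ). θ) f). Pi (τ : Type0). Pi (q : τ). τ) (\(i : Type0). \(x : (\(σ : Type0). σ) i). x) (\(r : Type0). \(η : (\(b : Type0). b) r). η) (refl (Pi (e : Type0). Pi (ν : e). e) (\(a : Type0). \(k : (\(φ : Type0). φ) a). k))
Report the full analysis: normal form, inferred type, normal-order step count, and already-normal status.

reduced normal form:
  \(h : Type0). \(w : h). w
type:
  Pi (h : Type0). Pi (w : h). h
steps to reach normal form (normal order): 2
term was already normal: no
first contracted redex: a J iota-redex


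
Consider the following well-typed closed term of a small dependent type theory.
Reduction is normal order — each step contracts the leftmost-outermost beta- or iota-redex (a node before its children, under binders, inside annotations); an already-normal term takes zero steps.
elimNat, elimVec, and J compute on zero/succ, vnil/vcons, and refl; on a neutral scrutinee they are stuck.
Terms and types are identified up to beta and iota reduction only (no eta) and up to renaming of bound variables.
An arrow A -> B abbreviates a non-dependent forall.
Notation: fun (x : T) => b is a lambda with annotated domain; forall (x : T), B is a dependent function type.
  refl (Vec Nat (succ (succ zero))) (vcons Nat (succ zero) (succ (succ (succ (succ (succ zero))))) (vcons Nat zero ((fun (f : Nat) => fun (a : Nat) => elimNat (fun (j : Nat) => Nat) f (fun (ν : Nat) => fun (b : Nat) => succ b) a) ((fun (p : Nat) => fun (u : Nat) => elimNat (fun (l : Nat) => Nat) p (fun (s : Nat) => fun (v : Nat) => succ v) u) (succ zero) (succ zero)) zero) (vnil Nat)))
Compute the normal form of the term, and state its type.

resulting normal form:
  refl (Vec Nat (succ (succ zero))) (vcons Nat (succ zero) (succ (succ (succ (succ (succ zero))))) (vcons Nat zero (succ (succ zero)) (vnil Nat)))
the term's type:
  Eq (Vec Nat (succ (succ zero))) (vcons Nat (succ zero) (succ (succ (succ (succ (succ zero))))) (vcons Nat zero (succ (succ zero)) (vnil Nat))) (vcons Nat (succ zero) (succ (succ (succ (succ (succ zero))))) (vcons Nat zero (succ (succ zero)) (vnil Nat)))
observation: the leftmost-outermost redex is a beta-redex, and normalization takes 9 steps.


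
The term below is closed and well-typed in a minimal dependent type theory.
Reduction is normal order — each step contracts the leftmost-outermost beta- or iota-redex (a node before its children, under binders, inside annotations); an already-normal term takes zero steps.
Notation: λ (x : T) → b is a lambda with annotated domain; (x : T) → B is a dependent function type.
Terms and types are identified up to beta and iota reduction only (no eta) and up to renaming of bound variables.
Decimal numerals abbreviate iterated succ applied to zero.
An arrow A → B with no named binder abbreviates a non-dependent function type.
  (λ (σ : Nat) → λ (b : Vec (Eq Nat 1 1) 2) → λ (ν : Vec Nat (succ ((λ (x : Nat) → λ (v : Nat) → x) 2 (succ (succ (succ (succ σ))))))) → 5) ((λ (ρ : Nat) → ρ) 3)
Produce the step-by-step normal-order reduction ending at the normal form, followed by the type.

normal-order reduction:
  (λ (σ : Nat) → λ (b : Vec (Eq Nat 1 1) 2) → λ (ν : Vec Nat (succ ((λ (x : Nat) → λ (v : Nat) → x) 2 (succ (succ (succ (succ σ))))))) → 5) ((λ (ρ : Nat) → ρ) 3)
  ~> λ (σ : Vec (Eq Nat 1 1) 2) → λ (b : Vec Nat (succ ((λ (ν : Nat) → λ (x : Nat) → ν) 2 (succ (succ (succ (succ ((λ (v : Nat) → v) 3)))))))) → 5
  ~> λ (σ : Vec (Eq Nat 1 1) 2) → λ (b : Vec Nat (succ ((λ (ν : Nat) → 2) (succ (succ (succ (succ ((λ (x : Nat) → x) 3)))))))) → 5
  ~> λ (σ : Vec (Eq Nat 1 1) 2) → λ (b : Vec Nat 3) → 5
the term's type:
  Vec (Eq Nat 1 1) 2 → Vec Nat 3 → Nat


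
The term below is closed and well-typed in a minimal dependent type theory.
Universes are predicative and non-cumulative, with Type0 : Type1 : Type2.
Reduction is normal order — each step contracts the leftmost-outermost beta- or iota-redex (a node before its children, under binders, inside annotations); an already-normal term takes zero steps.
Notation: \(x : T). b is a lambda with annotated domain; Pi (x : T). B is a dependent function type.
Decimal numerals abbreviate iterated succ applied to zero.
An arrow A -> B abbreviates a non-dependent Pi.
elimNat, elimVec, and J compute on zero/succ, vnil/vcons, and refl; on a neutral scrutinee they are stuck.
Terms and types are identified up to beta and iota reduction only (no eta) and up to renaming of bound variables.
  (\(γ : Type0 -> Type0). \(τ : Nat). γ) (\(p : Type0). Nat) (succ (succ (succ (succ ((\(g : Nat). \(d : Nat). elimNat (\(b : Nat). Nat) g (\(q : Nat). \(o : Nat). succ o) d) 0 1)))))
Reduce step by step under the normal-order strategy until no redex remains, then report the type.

normal-order reduction sequence:
  (\(γ : Type0 -> Type0). \(τ : Nat). γ) (\(p : Type0). Nat) (succ (succ (succ (succ ((\(g : Nat). \(d : Nat). elimNat (\(b : Nat). Nat) g (\(q : Nat). \(o : Nat). succ o) d) 0 1)))))
  ~> (\(γ : Nat). \(τ : Type0). Nat) (succ (succ (succ (succ ((\(p : Nat). \(g : Nat). elimNat (\(d : Nat). Nat) p (\(b : Nat). \(q : Nat). succ q) g) 0 1)))))
  ~> \(γ : Type0). Nat
type:
  Type0 -> Type0


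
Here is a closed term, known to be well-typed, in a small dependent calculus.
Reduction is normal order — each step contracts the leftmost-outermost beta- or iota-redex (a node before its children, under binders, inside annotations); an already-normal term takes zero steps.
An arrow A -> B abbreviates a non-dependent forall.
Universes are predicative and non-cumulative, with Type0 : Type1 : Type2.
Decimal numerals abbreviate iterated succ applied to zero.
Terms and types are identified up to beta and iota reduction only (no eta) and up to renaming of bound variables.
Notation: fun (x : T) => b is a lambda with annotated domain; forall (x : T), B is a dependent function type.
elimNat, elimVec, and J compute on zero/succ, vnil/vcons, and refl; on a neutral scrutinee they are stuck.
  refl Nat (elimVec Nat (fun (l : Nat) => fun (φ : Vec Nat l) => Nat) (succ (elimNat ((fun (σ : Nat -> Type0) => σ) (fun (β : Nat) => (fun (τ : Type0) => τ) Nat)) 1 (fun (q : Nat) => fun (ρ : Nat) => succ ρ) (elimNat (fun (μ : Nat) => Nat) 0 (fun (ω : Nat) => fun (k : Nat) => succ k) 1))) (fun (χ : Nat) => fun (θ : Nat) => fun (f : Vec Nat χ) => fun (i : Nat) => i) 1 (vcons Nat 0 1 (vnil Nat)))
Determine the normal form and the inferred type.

normal form:
  refl Nat 3
inferred type:
  Eq Nat 3 3
observation: the leftmost-outermost redex is an elimVec iota-redex, and normalization takes 16 steps.


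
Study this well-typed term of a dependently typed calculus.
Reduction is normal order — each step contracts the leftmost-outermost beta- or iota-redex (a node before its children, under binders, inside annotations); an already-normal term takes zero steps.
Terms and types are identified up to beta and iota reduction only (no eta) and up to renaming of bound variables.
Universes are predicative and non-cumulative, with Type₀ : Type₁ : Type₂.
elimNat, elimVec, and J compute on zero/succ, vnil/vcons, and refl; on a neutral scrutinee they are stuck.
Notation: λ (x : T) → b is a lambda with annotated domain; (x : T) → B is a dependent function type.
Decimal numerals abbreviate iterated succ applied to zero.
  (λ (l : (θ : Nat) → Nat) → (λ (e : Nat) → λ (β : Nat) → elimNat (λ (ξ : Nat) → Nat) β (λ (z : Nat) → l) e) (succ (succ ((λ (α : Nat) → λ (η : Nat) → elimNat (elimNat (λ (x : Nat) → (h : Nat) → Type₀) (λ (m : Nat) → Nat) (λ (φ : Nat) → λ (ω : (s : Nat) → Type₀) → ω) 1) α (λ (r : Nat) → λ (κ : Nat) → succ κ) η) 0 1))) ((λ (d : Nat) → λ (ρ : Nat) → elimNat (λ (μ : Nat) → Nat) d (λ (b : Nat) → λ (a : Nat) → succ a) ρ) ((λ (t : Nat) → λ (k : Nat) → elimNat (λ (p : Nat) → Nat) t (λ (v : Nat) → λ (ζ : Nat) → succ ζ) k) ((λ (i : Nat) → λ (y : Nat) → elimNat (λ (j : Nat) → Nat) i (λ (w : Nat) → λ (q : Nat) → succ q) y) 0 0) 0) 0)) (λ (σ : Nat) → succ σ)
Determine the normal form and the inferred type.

resulting normal form:
  3
inferred type:
  Nat
observation: the term reaches its normal form after 28 normal-order steps.


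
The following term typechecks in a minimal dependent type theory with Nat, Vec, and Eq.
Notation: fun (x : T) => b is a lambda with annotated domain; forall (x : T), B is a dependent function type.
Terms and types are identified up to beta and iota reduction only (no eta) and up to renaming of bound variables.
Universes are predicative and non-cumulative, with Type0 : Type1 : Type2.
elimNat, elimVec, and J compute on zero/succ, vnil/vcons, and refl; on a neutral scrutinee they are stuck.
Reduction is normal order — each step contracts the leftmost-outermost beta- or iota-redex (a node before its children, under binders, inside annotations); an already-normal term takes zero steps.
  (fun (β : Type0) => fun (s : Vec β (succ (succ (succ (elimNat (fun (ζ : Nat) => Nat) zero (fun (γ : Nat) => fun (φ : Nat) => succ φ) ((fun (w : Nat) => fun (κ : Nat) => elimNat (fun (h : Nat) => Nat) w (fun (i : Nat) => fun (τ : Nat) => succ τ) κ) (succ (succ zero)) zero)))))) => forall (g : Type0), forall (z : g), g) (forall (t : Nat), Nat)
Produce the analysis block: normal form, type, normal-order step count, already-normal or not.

resulting normal form:
  fun (β : Vec (forall (s : Nat), Nat) (succ (succ (succ (succ (succ zero)))))) => forall (ζ : Type0), forall (γ : ζ), ζ
inferred type:
  forall (β : Vec (forall (s : Nat), Nat) (succ (succ (succ (succ (succ zero)))))), Type1
steps to reach normal form (normal order): 11
already normal: no
first redex: a beta-redex


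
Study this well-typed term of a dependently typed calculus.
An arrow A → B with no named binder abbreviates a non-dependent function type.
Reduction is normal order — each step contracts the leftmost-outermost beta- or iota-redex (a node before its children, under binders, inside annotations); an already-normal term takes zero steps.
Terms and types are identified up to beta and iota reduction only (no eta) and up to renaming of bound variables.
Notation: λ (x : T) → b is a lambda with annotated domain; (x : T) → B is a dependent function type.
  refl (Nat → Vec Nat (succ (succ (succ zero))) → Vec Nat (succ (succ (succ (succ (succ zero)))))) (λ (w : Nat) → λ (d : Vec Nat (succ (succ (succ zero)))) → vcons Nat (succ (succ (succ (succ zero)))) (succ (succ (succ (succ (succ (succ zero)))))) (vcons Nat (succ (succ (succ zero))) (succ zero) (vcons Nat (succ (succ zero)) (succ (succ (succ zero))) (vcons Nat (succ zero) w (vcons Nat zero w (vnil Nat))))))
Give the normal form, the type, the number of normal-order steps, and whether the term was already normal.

reduced normal form:
  refl (Nat → Vec Nat (succ (succ (succ zero))) → Vec Nat (succ (succ (succ (succ (succ zero)))))) (λ (w : Nat) → λ (d : Vec Nat (succ (succ (succ zero)))) → vcons Nat (succ (succ (succ (succ zero)))) (succ (succ (succ (succ (succ (succ zero)))))) (vcons Nat (succ (succ (succ zero))) (succ zero) (vcons Nat (succ (succ zero)) (succ (succ (succ zero))) (vcons Nat (succ zero) w (vcons Nat zero w (vnil Nat))))))
inferred type:
  Eq (Nat → Vec Nat (succ (succ (succ zero))) → Vec Nat (succ (succ (succ (succ (succ zero)))))) (λ (w : Nat) → λ (d : Vec Nat (succ (succ (succ zero)))) → vcons Nat (succ (succ (succ (succ zero)))) (succ (succ (succ (succ (succ (succ zero)))))) (vcons Nat (succ (succ (succ zero))) (succ zero) (vcons Nat (succ (succ zero)) (succ (succ (succ zero))) (vcons Nat (succ zero) w (vcons Nat zero w (vnil Nat)))))) (λ (i : Nat) → λ (t : Vec Nat (succ (succ (succ zero)))) → vcons Nat (succ (succ (succ (succ zero)))) (succ (succ (succ (succ (succ (succ zero)))))) (vcons Nat (succ (succ (succ zero))) (succ zero) (vcons Nat (succ (succ zero)) (succ (succ (succ zero))) (vcons Nat (succ zero) i (vcons Nat zero i (vnil Nat))))))
reduction steps (normal order): 0
started in normal form: yes


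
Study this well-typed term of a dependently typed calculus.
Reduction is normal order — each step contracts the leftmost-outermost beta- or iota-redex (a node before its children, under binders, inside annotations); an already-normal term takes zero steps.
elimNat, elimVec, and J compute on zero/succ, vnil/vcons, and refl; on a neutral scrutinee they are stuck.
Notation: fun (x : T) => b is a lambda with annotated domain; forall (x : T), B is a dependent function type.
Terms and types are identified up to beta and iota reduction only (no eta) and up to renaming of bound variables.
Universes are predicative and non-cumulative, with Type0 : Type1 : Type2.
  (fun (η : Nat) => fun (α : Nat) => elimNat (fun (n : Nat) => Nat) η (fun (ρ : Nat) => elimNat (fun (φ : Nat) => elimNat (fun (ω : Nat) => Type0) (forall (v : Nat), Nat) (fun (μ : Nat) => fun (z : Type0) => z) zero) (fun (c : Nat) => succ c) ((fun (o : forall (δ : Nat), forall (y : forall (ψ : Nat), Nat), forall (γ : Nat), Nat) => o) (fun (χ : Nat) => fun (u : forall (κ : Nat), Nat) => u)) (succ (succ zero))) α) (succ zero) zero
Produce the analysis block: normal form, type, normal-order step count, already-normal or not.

normal form:
  succ zero
inferred type:
  Nat
normal-order step count: 3
term was already normal: no
first contracted redex: a beta-redex


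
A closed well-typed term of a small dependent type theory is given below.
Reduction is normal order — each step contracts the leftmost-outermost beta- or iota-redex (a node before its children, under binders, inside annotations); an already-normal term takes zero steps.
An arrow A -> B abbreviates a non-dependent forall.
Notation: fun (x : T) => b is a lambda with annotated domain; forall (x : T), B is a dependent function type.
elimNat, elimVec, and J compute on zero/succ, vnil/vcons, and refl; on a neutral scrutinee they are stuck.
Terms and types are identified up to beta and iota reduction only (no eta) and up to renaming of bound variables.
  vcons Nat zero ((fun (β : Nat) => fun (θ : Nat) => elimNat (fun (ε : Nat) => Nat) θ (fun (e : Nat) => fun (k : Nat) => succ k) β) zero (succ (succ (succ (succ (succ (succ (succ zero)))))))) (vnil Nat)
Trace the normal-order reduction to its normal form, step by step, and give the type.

reduction (normal order):
  vcons Nat zero ((fun (β : Nat) => fun (θ : Nat) => elimNat (fun (ε : Nat) => Nat) θ (fun (e : Nat) => fun (k : Nat) => succ k) β) zero (succ (succ (succ (succ (succ (succ (succ zero)))))))) (vnil Nat)
  ~> vcons Nat zero ((fun (β : Nat) => elimNat (fun (θ : Nat) => Nat) β (fun (ε : Nat) => fun (e : Nat) => succ e) zero) (succ (succ (succ (succ (succ (succ (succ zero)))))))) (vnil Nat)
  ~> vcons Nat zero (elimNat (fun (β : Nat) => Nat) (succ (succ (succ (succ (succ (succ (succ zero))))))) (fun (θ : Nat) => fun (ε : Nat) => succ ε) zero) (vnil Nat)
  ~> vcons Nat zero (succ (succ (succ (succ (succ (succ (succ zero))))))) (vnil Nat)
the term's type:
  Vec Nat (succ zero)


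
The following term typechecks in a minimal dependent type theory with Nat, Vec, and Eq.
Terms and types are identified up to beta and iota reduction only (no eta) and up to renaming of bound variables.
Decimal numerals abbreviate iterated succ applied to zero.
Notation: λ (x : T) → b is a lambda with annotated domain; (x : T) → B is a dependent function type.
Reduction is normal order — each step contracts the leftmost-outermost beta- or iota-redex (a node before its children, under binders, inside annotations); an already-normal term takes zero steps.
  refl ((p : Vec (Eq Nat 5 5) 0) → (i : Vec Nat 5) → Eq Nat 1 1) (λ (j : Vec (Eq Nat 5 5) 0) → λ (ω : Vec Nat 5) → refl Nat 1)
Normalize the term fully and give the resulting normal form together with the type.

reduced normal form:
  refl ((p : Vec (Eq Nat 5 5) 0) → (i : Vec Nat 5) → Eq Nat 1 1) (λ (j : Vec (Eq Nat 5 5) 0) → λ (ω : Vec Nat 5) → refl Nat 1)
type:
  Eq ((p : Vec (Eq Nat 5 5) 0) → (i : Vec Nat 5) → Eq Nat 1 1) (λ (j : Vec (Eq Nat 5 5) 0) → λ (ω : Vec Nat 5) → refl Nat 1) (λ (β : Vec (Eq Nat 5 5) 0) → λ (ψ : Vec Nat 5) → refl Nat 1)


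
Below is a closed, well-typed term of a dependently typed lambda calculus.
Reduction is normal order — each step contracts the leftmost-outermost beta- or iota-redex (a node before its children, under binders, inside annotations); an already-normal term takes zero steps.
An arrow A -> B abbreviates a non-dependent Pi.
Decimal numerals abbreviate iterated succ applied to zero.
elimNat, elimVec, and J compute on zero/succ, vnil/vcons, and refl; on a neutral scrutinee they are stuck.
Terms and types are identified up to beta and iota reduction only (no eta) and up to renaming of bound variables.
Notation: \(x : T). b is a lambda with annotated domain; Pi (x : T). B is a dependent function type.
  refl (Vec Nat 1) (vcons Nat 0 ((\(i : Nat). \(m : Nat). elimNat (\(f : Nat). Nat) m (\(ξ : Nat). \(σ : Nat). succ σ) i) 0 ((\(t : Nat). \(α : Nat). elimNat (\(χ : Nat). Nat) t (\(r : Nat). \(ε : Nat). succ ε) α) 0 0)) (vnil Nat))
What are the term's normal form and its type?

normal form:
  refl (Vec Nat 1) (vcons Nat 0 0 (vnil Nat))
type:
  Eq (Vec Nat 1) (vcons Nat 0 0 (vnil Nat)) (vcons Nat 0 0 (vnil Nat))
observation: normalization takes exactly 6 steps under the normal-order strategy.


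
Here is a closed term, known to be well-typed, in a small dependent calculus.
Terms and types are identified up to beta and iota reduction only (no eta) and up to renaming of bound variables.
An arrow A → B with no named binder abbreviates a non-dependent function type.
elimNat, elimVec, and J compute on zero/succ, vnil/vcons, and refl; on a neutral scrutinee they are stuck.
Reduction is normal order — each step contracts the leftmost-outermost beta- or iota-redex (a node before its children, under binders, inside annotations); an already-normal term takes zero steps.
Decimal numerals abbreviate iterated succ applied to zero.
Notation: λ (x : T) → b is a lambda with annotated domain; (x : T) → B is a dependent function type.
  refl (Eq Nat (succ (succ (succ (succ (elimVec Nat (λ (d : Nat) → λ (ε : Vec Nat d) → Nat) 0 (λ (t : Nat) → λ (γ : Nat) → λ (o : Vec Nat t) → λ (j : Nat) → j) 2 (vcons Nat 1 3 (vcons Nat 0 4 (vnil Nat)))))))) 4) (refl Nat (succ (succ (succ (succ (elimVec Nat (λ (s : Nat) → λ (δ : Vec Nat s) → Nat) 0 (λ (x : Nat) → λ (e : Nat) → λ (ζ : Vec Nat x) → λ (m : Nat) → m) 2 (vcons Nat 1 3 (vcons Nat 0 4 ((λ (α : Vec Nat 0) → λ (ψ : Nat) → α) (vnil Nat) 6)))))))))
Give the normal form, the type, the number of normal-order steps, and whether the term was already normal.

resulting normal form:
  refl (Eq Nat 4 4) (refl Nat 4)
type:
  Eq (Eq Nat 4 4) (refl Nat 4) (refl Nat 4)
steps to reach normal form (normal order): 24
term was already normal: no
first redex: an elimVec iota-redex


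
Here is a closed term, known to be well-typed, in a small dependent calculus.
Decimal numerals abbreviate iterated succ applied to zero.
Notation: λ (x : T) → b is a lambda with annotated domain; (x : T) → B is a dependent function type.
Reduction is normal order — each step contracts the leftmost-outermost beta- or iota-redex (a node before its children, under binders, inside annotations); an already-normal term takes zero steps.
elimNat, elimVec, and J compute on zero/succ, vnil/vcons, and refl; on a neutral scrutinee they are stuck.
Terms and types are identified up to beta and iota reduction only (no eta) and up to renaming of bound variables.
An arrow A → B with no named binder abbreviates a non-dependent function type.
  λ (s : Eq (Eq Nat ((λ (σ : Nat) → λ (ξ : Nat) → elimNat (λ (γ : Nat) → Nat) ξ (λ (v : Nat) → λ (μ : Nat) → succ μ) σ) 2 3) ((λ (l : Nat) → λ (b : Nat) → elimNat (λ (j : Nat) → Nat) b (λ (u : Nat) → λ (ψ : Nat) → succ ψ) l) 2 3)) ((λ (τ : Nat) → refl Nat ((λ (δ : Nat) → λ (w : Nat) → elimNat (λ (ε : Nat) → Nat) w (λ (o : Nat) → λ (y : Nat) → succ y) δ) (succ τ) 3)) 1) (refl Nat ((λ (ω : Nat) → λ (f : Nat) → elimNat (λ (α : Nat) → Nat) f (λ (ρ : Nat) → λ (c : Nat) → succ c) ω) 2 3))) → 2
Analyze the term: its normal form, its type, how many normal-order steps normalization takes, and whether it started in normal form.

reduced normal form:
  λ (s : Eq (Eq Nat 5 5) (refl Nat 5) (refl Nat 5)) → 2
type:
  Eq (Eq Nat 5 5) (refl Nat 5) (refl Nat 5) → Nat
reduction steps (normal order): 37
started in normal form: no
first redex: a beta-redex


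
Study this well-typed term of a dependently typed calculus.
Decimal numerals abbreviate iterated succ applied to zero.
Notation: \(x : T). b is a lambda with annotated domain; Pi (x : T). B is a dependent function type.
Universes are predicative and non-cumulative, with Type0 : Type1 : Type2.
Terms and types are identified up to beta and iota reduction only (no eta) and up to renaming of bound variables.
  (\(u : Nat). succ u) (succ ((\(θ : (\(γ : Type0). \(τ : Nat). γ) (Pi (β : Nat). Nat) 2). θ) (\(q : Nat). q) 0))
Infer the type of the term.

inferred type:
  Nat


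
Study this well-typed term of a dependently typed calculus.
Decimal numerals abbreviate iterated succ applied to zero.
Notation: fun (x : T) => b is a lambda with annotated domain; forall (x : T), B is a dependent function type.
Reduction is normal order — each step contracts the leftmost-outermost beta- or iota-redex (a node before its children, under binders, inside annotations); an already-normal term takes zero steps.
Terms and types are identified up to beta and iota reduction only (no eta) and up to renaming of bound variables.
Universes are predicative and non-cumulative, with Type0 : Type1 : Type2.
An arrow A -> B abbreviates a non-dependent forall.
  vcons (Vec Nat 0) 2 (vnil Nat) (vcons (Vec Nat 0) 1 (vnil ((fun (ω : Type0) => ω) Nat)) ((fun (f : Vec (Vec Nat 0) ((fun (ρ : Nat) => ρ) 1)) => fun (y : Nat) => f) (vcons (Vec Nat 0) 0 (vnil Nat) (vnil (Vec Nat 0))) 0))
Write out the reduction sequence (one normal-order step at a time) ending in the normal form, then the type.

normal-order reduction:
  vcons (Vec Nat 0) 2 (vnil Nat) (vcons (Vec Nat 0) 1 (vnil ((fun (ω : Type0) => ω) Nat)) ((fun (f : Vec (Vec Nat 0) ((fun (ρ : Nat) => ρ) 1)) => fun (y : Nat) => f) (vcons (Vec Nat 0) 0 (vnil Nat) (vnil (Vec Nat 0))) 0))
  ~> vcons (Vec Nat 0) 2 (vnil Nat) (vcons (Vec Nat 0) 1 (vnil Nat) ((fun (ω : Vec (Vec Nat 0) ((fun (f : Nat) => f) 1)) => fun (ρ : Nat) => ω) (vcons (Vec Nat 0) 0 (vnil Nat) (vnil (Vec Nat 0))) 0))
  ~> vcons (Vec Nat 0) 2 (vnil Nat) (vcons (Vec Nat 0) 1 (vnil Nat) ((fun (ω : Nat) => vcons (Vec Nat 0) 0 (vnil Nat) (vnil (Vec Nat 0))) 0))
  ~> vcons (Vec Nat 0) 2 (vnil Nat) (vcons (Vec Nat 0) 1 (vnil Nat) (vcons (Vec Nat 0) 0 (vnil Nat) (vnil (Vec Nat 0))))
inferred type:
  Vec (Vec Nat 0) 3


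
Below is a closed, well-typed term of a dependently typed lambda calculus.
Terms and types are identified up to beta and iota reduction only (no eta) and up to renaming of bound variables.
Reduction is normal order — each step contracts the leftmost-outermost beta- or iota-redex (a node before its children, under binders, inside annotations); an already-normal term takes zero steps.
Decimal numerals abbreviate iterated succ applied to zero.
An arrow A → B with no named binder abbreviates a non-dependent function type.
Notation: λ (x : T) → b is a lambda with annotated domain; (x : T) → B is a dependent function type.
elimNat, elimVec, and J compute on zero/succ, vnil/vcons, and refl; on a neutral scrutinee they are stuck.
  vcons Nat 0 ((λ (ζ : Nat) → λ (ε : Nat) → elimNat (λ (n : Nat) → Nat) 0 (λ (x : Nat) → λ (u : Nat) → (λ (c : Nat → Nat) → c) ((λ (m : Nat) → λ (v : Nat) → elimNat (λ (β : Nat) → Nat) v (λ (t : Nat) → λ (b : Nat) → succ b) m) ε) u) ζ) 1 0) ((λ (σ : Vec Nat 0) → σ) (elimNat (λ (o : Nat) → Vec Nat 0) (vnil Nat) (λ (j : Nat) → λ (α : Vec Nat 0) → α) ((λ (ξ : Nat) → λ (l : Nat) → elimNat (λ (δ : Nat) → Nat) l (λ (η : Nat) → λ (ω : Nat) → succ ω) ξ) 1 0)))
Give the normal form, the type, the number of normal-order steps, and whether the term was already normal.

normal form:
  vcons Nat 0 0 (vnil Nat)
inferred type:
  Vec Nat 1
reduction steps (normal order): 21
already normal: no
first redex: a beta-redex


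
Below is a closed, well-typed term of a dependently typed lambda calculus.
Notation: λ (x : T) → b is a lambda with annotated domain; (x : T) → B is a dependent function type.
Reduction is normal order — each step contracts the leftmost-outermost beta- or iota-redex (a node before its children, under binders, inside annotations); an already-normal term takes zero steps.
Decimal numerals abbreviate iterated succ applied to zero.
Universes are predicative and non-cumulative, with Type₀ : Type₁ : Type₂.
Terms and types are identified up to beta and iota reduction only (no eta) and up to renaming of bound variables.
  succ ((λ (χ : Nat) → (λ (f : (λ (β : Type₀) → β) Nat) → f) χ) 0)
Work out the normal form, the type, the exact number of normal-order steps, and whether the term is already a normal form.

reduced normal form:
  1
the term's type:
  Nat
normal-order step count: 2
term was already normal: no
first redex: a beta-redex


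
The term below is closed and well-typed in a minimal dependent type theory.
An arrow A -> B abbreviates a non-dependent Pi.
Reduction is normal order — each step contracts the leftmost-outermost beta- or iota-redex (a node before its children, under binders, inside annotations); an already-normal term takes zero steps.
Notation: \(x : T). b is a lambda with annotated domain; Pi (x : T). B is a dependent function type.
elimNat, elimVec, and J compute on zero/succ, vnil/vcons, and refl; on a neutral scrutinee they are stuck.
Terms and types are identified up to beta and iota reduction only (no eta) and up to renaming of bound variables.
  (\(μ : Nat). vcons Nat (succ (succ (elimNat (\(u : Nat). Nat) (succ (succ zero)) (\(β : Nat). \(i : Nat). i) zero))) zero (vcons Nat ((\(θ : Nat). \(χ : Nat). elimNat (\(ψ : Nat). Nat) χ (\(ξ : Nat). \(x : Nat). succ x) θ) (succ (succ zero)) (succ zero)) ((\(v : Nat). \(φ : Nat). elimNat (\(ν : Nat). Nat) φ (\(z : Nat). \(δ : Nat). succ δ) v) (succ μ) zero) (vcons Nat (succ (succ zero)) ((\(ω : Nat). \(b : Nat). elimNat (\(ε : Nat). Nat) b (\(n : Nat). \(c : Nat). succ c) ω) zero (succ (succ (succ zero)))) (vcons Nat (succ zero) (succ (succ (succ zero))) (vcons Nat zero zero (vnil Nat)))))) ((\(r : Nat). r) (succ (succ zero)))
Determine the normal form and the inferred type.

resulting normal form:
  vcons Nat (succ (succ (succ (succ zero)))) zero (vcons Nat (succ (succ (succ zero))) (succ (succ (succ zero))) (vcons Nat (succ (succ zero)) (succ (succ (succ zero))) (vcons Nat (succ zero) (succ (succ (succ zero))) (vcons Nat zero zero (vnil Nat)))))
the term's type:
  Vec Nat (succ (succ (succ (succ (succ zero)))))


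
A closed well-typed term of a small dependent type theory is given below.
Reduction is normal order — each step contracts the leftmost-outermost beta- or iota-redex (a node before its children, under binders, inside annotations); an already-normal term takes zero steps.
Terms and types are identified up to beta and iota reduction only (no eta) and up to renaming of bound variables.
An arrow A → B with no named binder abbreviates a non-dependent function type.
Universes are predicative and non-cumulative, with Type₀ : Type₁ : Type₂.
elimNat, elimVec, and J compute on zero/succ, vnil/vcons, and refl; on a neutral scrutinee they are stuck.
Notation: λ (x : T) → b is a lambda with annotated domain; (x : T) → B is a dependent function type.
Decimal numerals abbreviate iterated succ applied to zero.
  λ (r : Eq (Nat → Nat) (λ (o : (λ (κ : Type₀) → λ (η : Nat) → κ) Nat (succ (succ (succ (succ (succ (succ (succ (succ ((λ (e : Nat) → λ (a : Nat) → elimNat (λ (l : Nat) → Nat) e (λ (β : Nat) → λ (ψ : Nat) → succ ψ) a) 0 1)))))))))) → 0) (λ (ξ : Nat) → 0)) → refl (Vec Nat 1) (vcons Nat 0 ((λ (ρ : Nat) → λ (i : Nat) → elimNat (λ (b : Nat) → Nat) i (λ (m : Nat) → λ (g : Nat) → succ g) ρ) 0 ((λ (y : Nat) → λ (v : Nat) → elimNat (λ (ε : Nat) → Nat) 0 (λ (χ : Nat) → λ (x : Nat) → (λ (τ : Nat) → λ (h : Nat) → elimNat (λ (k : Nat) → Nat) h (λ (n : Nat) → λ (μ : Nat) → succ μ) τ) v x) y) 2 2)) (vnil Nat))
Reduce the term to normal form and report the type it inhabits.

normal form:
  λ (r : Eq (Nat → Nat) (λ (o : Nat) → 0) (λ (κ : Nat) → 0)) → refl (Vec Nat 1) (vcons Nat 0 4 (vnil Nat))
the term's type:
  Eq (Nat → Nat) (λ (r : Nat) → 0) (λ (o : Nat) → 0) → Eq (Vec Nat 1) (vcons Nat 0 4 (vnil Nat)) (vcons Nat 0 4 (vnil Nat))
observation: contracting a beta-redex first, the term normalizes in 32 steps.


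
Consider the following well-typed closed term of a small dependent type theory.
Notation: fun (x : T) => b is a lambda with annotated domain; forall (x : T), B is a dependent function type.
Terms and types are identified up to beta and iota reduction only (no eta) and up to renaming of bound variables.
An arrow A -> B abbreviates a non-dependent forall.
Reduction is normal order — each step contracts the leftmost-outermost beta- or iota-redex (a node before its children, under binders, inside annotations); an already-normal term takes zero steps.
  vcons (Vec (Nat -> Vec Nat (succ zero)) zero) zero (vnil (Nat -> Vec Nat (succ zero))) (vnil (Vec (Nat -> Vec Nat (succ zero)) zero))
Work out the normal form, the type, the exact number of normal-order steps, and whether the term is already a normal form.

resulting normal form:
  vcons (Vec (Nat -> Vec Nat (succ zero)) zero) zero (vnil (Nat -> Vec Nat (succ zero))) (vnil (Vec (Nat -> Vec Nat (succ zero)) zero))
type:
  Vec (Vec (Nat -> Vec Nat (succ zero)) zero) (succ zero)
reduction steps (normal order): 0
term was already normal: yes


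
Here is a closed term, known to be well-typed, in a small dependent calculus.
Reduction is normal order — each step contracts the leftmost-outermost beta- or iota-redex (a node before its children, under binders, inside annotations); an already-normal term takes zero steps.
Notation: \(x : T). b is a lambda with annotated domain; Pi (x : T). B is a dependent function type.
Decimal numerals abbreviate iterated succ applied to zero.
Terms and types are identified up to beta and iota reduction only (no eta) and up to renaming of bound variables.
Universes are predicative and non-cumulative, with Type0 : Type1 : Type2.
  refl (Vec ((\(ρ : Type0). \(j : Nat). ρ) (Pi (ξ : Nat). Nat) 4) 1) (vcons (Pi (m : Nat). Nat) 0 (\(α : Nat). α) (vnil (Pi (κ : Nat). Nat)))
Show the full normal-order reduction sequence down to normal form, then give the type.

normal-order reduction:
  refl (Vec ((\(ρ : Type0). \(j : Nat). ρ) (Pi (ξ : Nat). Nat) 4) 1) (vcons (Pi (m : Nat). Nat) 0 (\(α : Nat). α) (vnil (Pi (κ : Nat). Nat)))
  ~> refl (Vec ((\(ρ : Nat). Pi (j : Nat). Nat) 4) 1) (vcons (Pi (ξ : Nat). Nat) 0 (\(m : Nat). m) (vnil (Pi (α : Nat). Nat)))
  ~> refl (Vec (Pi (ρ : Nat). Nat) 1) (vcons (Pi (j : Nat). Nat) 0 (\(ξ : Nat). ξ) (vnil (Pi (m : Nat). Nat)))
inferred type:
  Eq (Vec (Pi (ρ : Nat). Nat) 1) (vcons (Pi (j : Nat). Nat) 0 (\(ξ : Nat). ξ) (vnil (Pi (m : Nat). Nat))) (vcons (Pi (α : Nat). Nat) 0 (\(κ : Nat). κ) (vnil (Pi (β : Nat). Nat)))
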